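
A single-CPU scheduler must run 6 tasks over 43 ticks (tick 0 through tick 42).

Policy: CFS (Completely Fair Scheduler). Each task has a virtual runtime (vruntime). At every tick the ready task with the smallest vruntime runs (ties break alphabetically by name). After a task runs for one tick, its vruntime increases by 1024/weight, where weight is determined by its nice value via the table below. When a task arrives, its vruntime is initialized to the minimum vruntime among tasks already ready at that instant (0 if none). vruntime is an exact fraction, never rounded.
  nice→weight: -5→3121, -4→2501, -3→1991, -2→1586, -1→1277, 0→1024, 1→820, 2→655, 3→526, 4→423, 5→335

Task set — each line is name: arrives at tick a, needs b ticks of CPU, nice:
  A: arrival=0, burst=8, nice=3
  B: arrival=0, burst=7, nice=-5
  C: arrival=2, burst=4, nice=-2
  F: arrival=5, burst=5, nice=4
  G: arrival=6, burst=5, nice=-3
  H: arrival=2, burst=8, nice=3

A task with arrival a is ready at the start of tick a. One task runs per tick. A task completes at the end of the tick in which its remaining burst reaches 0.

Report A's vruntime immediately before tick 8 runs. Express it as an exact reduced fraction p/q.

vruntime(A, start of tick 8) = 512/263

t=0: vr[A=0 B=0] → run A
t=1: vr[A=512/263 B=0] → run B
t=2: vr[A=512/263 B=1024/3121 C=1024/3121 H=1024/3121] → run B
t=3: vr[A=512/263 B=2048/3121 C=1024/3121 H=1024/3121] → run C
t=4: vr[A=512/263 B=2048/3121 C=2409984/2474953 H=1024/3121] → run H
t=5: vr[A=512/263 B=2048/3121 C=2409984/2474953 F=2048/3121 H=1867264/820823] → run B
t=6: vr[A=512/263 B=3072/3121 C=2409984/2474953 F=2048/3121 G=2048/3121 H=1867264/820823] → run F
t=7: vr[A=512/263 B=3072/3121 C=2409984/2474953 F=4062208/1320183 G=2048/3121 H=1867264/820823] → run G
t=8: vr[A=512/263 B=3072/3121 C=2409984/2474953 F=4062208/1320183 G=7273472/6213911 H=1867264/820823] → run C
t=9: vr[A=512/263 B=3072/3121 C=4007936/2474953 F=4062208/1320183 G=7273472/6213911 H=1867264/820823] → run B
t=10: vr[A=512/263 B=4096/3121 C=4007936/2474953 F=4062208/1320183 G=7273472/6213911 H=1867264/820823] → run G
t=11: vr[A=512/263 B=4096/3121 C=4007936/2474953 F=4062208/1320183 G=10469376/6213911 H=1867264/820823] → run B
t=12: vr[A=512/263 B=5120/3121 C=4007936/2474953 F=4062208/1320183 G=10469376/6213911 H=1867264/820823] → run C
t=13: vr[A=512/263 B=5120/3121 C=5605888/2474953 F=4062208/1320183 G=10469376/6213911 H=1867264/820823] → run B
t=14: vr[A=512/263 B=6144/3121 C=5605888/2474953 F=4062208/1320183 G=10469376/6213911 H=1867264/820823] → run G
t=15: vr[A=512/263 B=6144/3121 C=5605888/2474953 F=4062208/1320183 G=13665280/6213911 H=1867264/820823] → run A
t=16: vr[A=1024/263 B=6144/3121 C=5605888/2474953 F=4062208/1320183 G=13665280/6213911 H=1867264/820823] → run B
t=17: vr[A=1024/263 C=5605888/2474953 F=4062208/1320183 G=13665280/6213911 H=1867264/820823] → run G
t=18: vr[A=1024/263 C=5605888/2474953 F=4062208/1320183 G=16861184/6213911 H=1867264/820823] → run C
t=19: vr[A=1024/263 F=4062208/1320183 G=16861184/6213911 H=1867264/820823] → run H
t=20: vr[A=1024/263 F=4062208/1320183 G=16861184/6213911 H=3465216/820823] → run G
t=21: vr[A=1024/263 F=4062208/1320183 H=3465216/820823] → run F
t=22: vr[A=1024/263 F=7258112/1320183 H=3465216/820823] → run A
t=23: vr[A=1536/263 F=7258112/1320183 H=3465216/820823] → run H
t=24: vr[A=1536/263 F=7258112/1320183 H=5063168/820823] → run F
t=25: vr[A=1536/263 F=3484672/440061 H=5063168/820823] → run A
t=26: vr[A=2048/263 F=3484672/440061 H=5063168/820823] → run H
t=27: vr[A=2048/263 F=3484672/440061 H=6661120/820823] → run A
t=28: vr[A=2560/263 F=3484672/440061 H=6661120/820823] → run F
t=29: vr[A=2560/263 F=13649920/1320183 H=6661120/820823] → run H
t=30: vr[A=2560/263 F=13649920/1320183 H=8259072/820823] → run A
t=31: vr[A=3072/263 F=13649920/1320183 H=8259072/820823] → run H
t=32: vr[A=3072/263 F=13649920/1320183 H=9857024/820823] → run F
t=33: vr[A=3072/263 H=9857024/820823] → run A
t=34: vr[A=3584/263 H=9857024/820823] → run H
t=35: vr[A=3584/263 H=11454976/820823] → run A
t=36: vr[H=11454976/820823] → run H
t=37: (idle)
t=38: (idle)
t=39: (idle)
t=40: (idle)
t=41: (idle)
t=42: (idle)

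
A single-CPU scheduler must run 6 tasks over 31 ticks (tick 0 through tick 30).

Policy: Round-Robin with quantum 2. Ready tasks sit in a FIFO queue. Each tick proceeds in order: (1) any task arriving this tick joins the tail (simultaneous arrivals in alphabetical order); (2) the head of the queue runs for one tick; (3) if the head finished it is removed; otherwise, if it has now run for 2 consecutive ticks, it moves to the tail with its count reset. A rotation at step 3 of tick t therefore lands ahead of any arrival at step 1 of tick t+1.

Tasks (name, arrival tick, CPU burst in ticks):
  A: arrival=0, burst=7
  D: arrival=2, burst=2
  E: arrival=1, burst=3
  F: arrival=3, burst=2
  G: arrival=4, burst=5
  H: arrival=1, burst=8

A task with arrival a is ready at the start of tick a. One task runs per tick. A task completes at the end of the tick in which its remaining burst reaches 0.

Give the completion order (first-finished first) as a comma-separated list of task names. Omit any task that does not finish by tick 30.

completion order = D, F, E, A, G, H

t=0: queue=[A] q_used=0 → run A
t=1: queue=[A,E,H] q_used=1 → run A
t=2: queue=[E,H,A,D] q_used=0 → run E
t=3: queue=[E,H,A,D,F] q_used=1 → run E
t=4: queue=[H,A,D,F,E,G] q_used=0 → run H
t=5: queue=[H,A,D,F,E,G] q_used=1 → run H
t=6: queue=[A,D,F,E,G,H] q_used=0 → run A
t=7: queue=[A,D,F,E,G,H] q_used=1 → run A
t=8: queue=[D,F,E,G,H,A] q_used=0 → run D
t=9: queue=[D,F,E,G,H,A] q_used=1 → run D
t=10: queue=[F,E,G,H,A] q_used=0 → run F
t=11: queue=[F,E,G,H,A] q_used=1 → run F
t=12: queue=[E,G,H,A] q_used=0 → run E
t=13: queue=[G,H,A] q_used=0 → run G
t=14: queue=[G,H,A] q_used=1 → run G
t=15: queue=[H,A,G] q_used=0 → run H
t=16: queue=[H,A,G] q_used=1 → run H
t=17: queue=[A,G,H] q_used=0 → run A
t=18: queue=[A,G,H] q_used=1 → run A
t=19: queue=[G,H,A] q_used=0 → run G
t=20: queue=[G,H,A] q_used=1 → run G
t=21: queue=[H,A,G] q_used=0 → run H
t=22: queue=[H,A,G] q_used=1 → run H
t=23: queue=[A,G,H] q_used=0 → run A
t=24: queue=[G,H] q_used=0 → run G
t=25: queue=[H] q_used=0 → run H
t=26: queue=[H] q_used=1 → run H
t=27: (idle)
t=28: (idle)
t=29: (idle)
t=30: (idle)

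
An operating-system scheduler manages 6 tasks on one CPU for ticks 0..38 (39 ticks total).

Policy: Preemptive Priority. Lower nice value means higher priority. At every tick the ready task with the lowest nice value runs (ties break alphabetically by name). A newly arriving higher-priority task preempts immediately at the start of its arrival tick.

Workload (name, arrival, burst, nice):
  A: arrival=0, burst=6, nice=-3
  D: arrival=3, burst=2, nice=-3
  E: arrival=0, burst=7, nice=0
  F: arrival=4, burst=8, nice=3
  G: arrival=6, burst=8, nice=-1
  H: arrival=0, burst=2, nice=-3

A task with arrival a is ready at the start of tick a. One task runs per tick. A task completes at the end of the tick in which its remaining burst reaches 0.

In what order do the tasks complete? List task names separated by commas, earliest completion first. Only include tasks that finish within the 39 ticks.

completion order = A, D, H, G, E, F

t=0: ready={A,E,H} → run A
t=1: ready={A,E,H} → run A
t=2: ready={A,E,H} → run A
t=3: ready={A,D,E,H} → run A
t=4: ready={A,D,E,F,H} → run A
t=5: ready={A,D,E,F,H} → run A
t=6: ready={D,E,F,G,H} → run D
t=7: ready={D,E,F,G,H} → run D
t=8: ready={E,F,G,H} → run H
t=9: ready={E,F,G,H} → run H
t=10: ready={E,F,G} → run G
t=11: ready={E,F,G} → run G
t=12: ready={E,F,G} → run G
t=13: ready={E,F,G} → run G
t=14: ready={E,F,G} → run G
t=15: ready={E,F,G} → run G
t=16: ready={E,F,G} → run G
t=17: ready={E,F,G} → run G
t=18: ready={E,F} → run E
t=19: ready={E,F} → run E
t=20: ready={E,F} → run E
t=21: ready={E,F} → run E
t=22: ready={E,F} → run E
t=23: ready={E,F} → run E
t=24: ready={E,F} → run E
t=25: ready={F} → run F
t=26: ready={F} → run F
t=27: ready={F} → run F
t=28: ready={F} → run F
t=29: ready={F} → run F
t=30: ready={F} → run F
t=31: ready={F} → run F
t=32: ready={F} → run F
t=33: (idle)
t=34: (idle)
t=35: (idle)
t=36: (idle)
t=37: (idle)
t=38: (idle)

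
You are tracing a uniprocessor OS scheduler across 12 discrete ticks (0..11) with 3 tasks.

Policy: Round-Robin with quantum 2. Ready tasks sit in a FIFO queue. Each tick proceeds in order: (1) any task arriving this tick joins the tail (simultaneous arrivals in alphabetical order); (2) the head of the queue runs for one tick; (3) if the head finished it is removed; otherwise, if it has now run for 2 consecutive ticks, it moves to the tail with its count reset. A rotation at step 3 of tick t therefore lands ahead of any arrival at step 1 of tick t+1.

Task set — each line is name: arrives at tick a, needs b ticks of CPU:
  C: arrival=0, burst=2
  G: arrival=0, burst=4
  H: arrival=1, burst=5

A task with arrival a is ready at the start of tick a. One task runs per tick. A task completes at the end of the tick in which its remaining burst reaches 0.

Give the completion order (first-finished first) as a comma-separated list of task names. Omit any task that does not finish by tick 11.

completion order = C, G, H

t=0: queue=[C,G] q_used=0 → run C
t=1: queue=[C,G,H] q_used=1 → run C
t=2: queue=[G,H] q_used=0 → run G
t=3: queue=[G,H] q_used=1 → run G
t=4: queue=[H,G] q_used=0 → run H
t=5: queue=[H,G] q_used=1 → run H
t=6: queue=[G,H] q_used=0 → run G
t=7: queue=[G,H] q_used=1 → run G
t=8: queue=[H] q_used=0 → run H
t=9: queue=[H] q_used=1 → run H
t=10: queue=[H] q_used=0 → run H
t=11: (idle)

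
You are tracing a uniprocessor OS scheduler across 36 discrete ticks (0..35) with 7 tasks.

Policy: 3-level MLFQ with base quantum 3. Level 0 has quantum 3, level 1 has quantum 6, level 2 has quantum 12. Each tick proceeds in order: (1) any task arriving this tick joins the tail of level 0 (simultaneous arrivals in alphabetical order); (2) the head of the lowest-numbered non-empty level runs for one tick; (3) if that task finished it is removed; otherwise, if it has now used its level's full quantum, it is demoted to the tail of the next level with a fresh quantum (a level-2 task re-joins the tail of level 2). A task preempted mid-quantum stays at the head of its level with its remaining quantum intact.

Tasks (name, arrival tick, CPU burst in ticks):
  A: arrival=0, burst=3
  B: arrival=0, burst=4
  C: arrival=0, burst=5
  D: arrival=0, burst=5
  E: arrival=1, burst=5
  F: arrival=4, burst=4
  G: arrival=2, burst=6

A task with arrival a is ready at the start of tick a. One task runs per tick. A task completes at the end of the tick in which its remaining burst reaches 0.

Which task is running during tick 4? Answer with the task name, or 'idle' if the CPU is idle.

running at tick 4 = B

t=0: L0/L1/L2 = ABCD/-/- → run A
t=1: L0/L1/L2 = ABCDE/-/- → run A
t=2: L0/L1/L2 = ABCDEG/-/- → run A
t=3: L0/L1/L2 = BCDEG/-/- → run B
t=4: L0/L1/L2 = BCDEGF/-/- → run B
t=5: L0/L1/L2 = BCDEGF/-/- → run B
t=6: L0/L1/L2 = CDEGF/B/- → run C
t=7: L0/L1/L2 = CDEGF/B/- → run C
t=8: L0/L1/L2 = CDEGF/B/- → run C
t=9: L0/L1/L2 = DEGF/BC/- → run D
t=10: L0/L1/L2 = DEGF/BC/- → run D
t=11: L0/L1/L2 = DEGF/BC/- → run D
t=12: L0/L1/L2 = EGF/BCD/- → run E
t=13: L0/L1/L2 = EGF/BCD/- → run E
t=14: L0/L1/L2 = EGF/BCD/- → run E
t=15: L0/L1/L2 = GF/BCDE/- → run G
t=16: L0/L1/L2 = GF/BCDE/- → run G
t=17: L0/L1/L2 = GF/BCDE/- → run G
t=18: L0/L1/L2 = F/BCDEG/- → run F
t=19: L0/L1/L2 = F/BCDEG/- → run F
t=20: L0/L1/L2 = F/BCDEG/- → run F
t=21: L0/L1/L2 = -/BCDEGF/- → run B
t=22: L0/L1/L2 = -/CDEGF/- → run C
t=23: L0/L1/L2 = -/CDEGF/- → run C
t=24: L0/L1/L2 = -/DEGF/- → run D
t=25: L0/L1/L2 = -/DEGF/- → run D
t=26: L0/L1/L2 = -/EGF/- → run E
t=27: L0/L1/L2 = -/EGF/- → run E
t=28: L0/L1/L2 = -/GF/- → run G
t=29: L0/L1/L2 = -/GF/- → run G
t=30: L0/L1/L2 = -/GF/- → run G
t=31: L0/L1/L2 = -/F/- → run F
t=32: (idle)
t=33: (idle)
t=34: (idle)
t=35: (idle)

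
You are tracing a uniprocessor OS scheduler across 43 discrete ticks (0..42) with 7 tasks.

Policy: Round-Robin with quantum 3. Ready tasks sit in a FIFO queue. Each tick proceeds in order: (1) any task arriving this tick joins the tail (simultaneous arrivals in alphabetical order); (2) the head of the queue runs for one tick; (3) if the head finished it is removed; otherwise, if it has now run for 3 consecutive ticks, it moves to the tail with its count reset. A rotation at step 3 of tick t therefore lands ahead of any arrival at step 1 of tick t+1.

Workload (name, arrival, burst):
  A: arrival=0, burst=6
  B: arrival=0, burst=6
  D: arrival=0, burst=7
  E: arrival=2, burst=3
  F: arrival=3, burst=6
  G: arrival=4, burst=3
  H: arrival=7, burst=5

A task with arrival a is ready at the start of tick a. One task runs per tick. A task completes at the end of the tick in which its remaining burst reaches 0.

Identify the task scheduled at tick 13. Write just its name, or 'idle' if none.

t=0: queue=[A,B,D] q_used=0 → run A
t=1: queue=[A,B,D] q_used=1 → run A
t=2: queue=[A,B,D,E] q_used=2 → run A
t=3: queue=[B,D,E,A,F] q_used=0 → run B
t=4: queue=[B,D,E,A,F,G] q_used=1 → run B
t=5: queue=[B,D,E,A,F,G] q_used=2 → run B
t=6: queue=[D,E,A,F,G,B] q_used=0 → run D
t=7: queue=[D,E,A,F,G,B,H] q_used=1 → run D
t=8: queue=[D,E,A,F,G,B,H] q_used=2 → run D
t=9: queue=[E,A,F,G,B,H,D] q_used=0 → run E
t=10: queue=[E,A,F,G,B,H,D] q_used=1 → run E
t=11: queue=[E,A,F,G,B,H,D] q_used=2 → run E
t=12: queue=[A,F,G,B,H,D] q_used=0 → run A
t=13: queue=[A,F,G,B,H,D] q_used=1 → run A
t=14: queue=[A,F,G,B,H,D] q_used=2 → run A
t=15: queue=[F,G,B,H,D] q_used=0 → run F
t=16: queue=[F,G,B,H,D] q_used=1 → run F
t=17: queue=[F,G,B,H,D] q_used=2 → run F
t=18: queue=[G,B,H,D,F] q_used=0 → run G
t=19: queue=[G,B,H,D,F] q_used=1 → run G
t=20: queue=[G,B,H,D,F] q_used=2 → run G
t=21: queue=[B,H,D,F] q_used=0 → run B
t=22: queue=[B,H,D,F] q_used=1 → run B
t=23: queue=[B,H,D,F] q_used=2 → run B
t=24: queue=[H,D,F] q_used=0 → run H
t=25: queue=[H,D,F] q_used=1 → run H
t=26: queue=[H,D,F] q_used=2 → run H
t=27: queue=[D,F,H] q_used=0 → run D
t=28: queue=[D,F,H] q_used=1 → run D
t=29: queue=[D,F,H] q_used=2 → run D
t=30: queue=[F,H,D] q_used=0 → run F
t=31: queue=[F,H,D] q_used=1 → run F
t=32: queue=[F,H,D] q_used=2 → run F
t=33: queue=[H,D] q_used=0 → run H
t=34: queue=[H,D] q_used=1 → run H
t=35: queue=[D] q_used=0 → run D
t=36: (idle)
t=37: (idle)
t=38: (idle)
t=39: (idle)
t=40: (idle)
t=41: (idle)
t=42: (idle)

running at tick 13 = A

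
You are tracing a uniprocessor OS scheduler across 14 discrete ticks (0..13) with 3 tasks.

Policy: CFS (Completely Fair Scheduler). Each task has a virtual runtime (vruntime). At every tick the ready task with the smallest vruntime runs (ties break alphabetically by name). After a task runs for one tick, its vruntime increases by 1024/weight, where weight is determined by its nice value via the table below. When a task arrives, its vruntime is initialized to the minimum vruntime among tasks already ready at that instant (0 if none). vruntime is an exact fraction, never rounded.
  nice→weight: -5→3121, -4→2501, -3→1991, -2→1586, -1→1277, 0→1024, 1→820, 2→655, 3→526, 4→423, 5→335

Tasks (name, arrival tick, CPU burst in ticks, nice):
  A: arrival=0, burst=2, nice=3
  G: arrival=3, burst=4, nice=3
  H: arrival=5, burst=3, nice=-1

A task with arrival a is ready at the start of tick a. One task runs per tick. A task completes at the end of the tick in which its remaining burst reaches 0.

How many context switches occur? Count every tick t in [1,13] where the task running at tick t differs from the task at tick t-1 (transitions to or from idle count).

context switches = 5

t=0: vr[A=0] → run A
t=1: vr[A=512/263] → run A
t=2: (idle)
t=3: vr[G=0] → run G
t=4: vr[G=512/263] → run G
t=5: vr[G=1024/263 H=1024/263] → run G
t=6: vr[G=1536/263 H=1024/263] → run H
t=7: vr[G=1536/263 H=1576960/335851] → run H
t=8: vr[G=1536/263 H=1846272/335851] → run H
t=9: vr[G=1536/263] → run G
t=10: (idle)
t=11: (idle)
t=12: (idle)
t=13: (idle)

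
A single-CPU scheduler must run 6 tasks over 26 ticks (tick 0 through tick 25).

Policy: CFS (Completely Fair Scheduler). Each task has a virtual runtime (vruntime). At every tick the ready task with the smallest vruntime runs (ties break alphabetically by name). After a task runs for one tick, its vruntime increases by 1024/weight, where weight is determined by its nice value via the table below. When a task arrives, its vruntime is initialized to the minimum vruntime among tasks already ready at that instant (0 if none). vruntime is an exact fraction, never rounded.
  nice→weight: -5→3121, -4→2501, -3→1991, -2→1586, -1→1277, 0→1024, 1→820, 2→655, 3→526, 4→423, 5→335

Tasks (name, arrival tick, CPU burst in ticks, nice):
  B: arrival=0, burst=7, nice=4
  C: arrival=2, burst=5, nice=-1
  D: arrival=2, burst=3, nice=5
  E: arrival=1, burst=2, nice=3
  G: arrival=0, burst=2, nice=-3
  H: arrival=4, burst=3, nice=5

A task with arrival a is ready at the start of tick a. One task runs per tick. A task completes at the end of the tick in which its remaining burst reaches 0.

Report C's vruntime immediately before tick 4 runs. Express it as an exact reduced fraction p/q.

vruntime(C, start of tick 4) = 1024/1277

t=0: vr[B=0 G=0] → run B
t=1: vr[B=1024/423 E=0 G=0] → run E
t=2: vr[B=1024/423 C=0 D=0 E=512/263 G=0] → run C
t=3: vr[B=1024/423 C=1024/1277 D=0 E=512/263 G=0] → run D
t=4: vr[B=1024/423 C=1024/1277 D=1024/335 E=512/263 G=0 H=0] → run G
t=5: vr[B=1024/423 C=1024/1277 D=1024/335 E=512/263 G=1024/1991 H=0] → run H
t=6: vr[B=1024/423 C=1024/1277 D=1024/335 E=512/263 G=1024/1991 H=1024/335] → run G
t=7: vr[B=1024/423 C=1024/1277 D=1024/335 E=512/263 H=1024/335] → run C
t=8: vr[B=1024/423 C=2048/1277 D=1024/335 E=512/263 H=1024/335] → run C
t=9: vr[B=1024/423 C=3072/1277 D=1024/335 E=512/263 H=1024/335] → run E
t=10: vr[B=1024/423 C=3072/1277 D=1024/335 H=1024/335] → run C
t=11: vr[B=1024/423 C=4096/1277 D=1024/335 H=1024/335] → run B
t=12: vr[B=2048/423 C=4096/1277 D=1024/335 H=1024/335] → run D
t=13: vr[B=2048/423 C=4096/1277 D=2048/335 H=1024/335] → run H
t=14: vr[B=2048/423 C=4096/1277 D=2048/335 H=2048/335] → run C
t=15: vr[B=2048/423 D=2048/335 H=2048/335] → run B
t=16: vr[B=1024/141 D=2048/335 H=2048/335] → run D
t=17: vr[B=1024/141 H=2048/335] → run H
t=18: vr[B=1024/141] → run B
t=19: vr[B=4096/423] → run B
t=20: vr[B=5120/423] → run B
t=21: vr[B=2048/141] → run B
t=22: (idle)
t=23: (idle)
t=24: (idle)
t=25: (idle)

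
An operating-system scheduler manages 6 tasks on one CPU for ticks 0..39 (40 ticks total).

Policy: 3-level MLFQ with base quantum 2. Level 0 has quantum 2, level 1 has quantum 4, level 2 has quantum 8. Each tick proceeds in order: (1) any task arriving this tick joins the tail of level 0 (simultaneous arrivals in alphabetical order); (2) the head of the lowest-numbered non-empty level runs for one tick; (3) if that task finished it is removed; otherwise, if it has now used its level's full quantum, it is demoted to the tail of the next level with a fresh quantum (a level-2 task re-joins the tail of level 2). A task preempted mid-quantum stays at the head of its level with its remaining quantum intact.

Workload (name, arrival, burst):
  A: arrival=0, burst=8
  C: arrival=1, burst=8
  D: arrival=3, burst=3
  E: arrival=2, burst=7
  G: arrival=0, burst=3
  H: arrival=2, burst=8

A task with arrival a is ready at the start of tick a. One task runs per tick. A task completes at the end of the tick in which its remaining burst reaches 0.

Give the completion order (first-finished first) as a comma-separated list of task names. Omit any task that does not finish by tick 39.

completion order = G, D, A, C, E, H

t=0: L0/L1/L2 = AG/-/- → run A
t=1: L0/L1/L2 = AGC/-/- → run A
t=2: L0/L1/L2 = GCEH/A/- → run G
t=3: L0/L1/L2 = GCEHD/A/- → run G
t=4: L0/L1/L2 = CEHD/AG/- → run C
t=5: L0/L1/L2 = CEHD/AG/- → run C
t=6: L0/L1/L2 = EHD/AGC/- → run E
t=7: L0/L1/L2 = EHD/AGC/- → run E
t=8: L0/L1/L2 = HD/AGCE/- → run H
t=9: L0/L1/L2 = HD/AGCE/- → run H
t=10: L0/L1/L2 = D/AGCEH/- → run D
t=11: L0/L1/L2 = D/AGCEH/- → run D
t=12: L0/L1/L2 = -/AGCEHD/- → run A
t=13: L0/L1/L2 = -/AGCEHD/- → run A
t=14: L0/L1/L2 = -/AGCEHD/- → run A
t=15: L0/L1/L2 = -/AGCEHD/- → run A
t=16: L0/L1/L2 = -/GCEHD/A → run G
t=17: L0/L1/L2 = -/CEHD/A → run C
t=18: L0/L1/L2 = -/CEHD/A → run C
t=19: L0/L1/L2 = -/CEHD/A → run C
t=20: L0/L1/L2 = -/CEHD/A → run C
t=21: L0/L1/L2 = -/EHD/AC → run E
t=22: L0/L1/L2 = -/EHD/AC → run E
t=23: L0/L1/L2 = -/EHD/AC → run E
t=24: L0/L1/L2 = -/EHD/AC → run E
t=25: L0/L1/L2 = -/HD/ACE → run H
t=26: L0/L1/L2 = -/HD/ACE → run H
t=27: L0/L1/L2 = -/HD/ACE → run H
t=28: L0/L1/L2 = -/HD/ACE → run H
t=29: L0/L1/L2 = -/D/ACEH → run D
t=30: L0/L1/L2 = -/-/ACEH → run A
t=31: L0/L1/L2 = -/-/ACEH → run A
t=32: L0/L1/L2 = -/-/CEH → run C
t=33: L0/L1/L2 = -/-/CEH → run C
t=34: L0/L1/L2 = -/-/EH → run E
t=35: L0/L1/L2 = -/-/H → run H
t=36: L0/L1/L2 = -/-/H → run H
t=37: (idle)
t=38: (idle)
t=39: (idle)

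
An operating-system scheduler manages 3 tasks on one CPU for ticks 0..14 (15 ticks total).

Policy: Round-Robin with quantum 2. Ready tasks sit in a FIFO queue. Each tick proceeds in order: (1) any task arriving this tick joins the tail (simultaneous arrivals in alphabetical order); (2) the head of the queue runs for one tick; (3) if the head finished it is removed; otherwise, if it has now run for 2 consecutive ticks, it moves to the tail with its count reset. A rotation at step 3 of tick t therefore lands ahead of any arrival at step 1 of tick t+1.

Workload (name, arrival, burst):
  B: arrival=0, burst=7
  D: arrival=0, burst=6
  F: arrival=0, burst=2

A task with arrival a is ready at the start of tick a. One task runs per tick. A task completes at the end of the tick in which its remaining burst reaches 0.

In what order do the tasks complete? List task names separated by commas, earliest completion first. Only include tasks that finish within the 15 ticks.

completion order = F, D, B

t=0: queue=[B,D,F] q_used=0 → run B
t=1: queue=[B,D,F] q_used=1 → run B
t=2: queue=[D,F,B] q_used=0 → run D
t=3: queue=[D,F,B] q_used=1 → run D
t=4: queue=[F,B,D] q_used=0 → run F
t=5: queue=[F,B,D] q_used=1 → run F
t=6: queue=[B,D] q_used=0 → run B
t=7: queue=[B,D] q_used=1 → run B
t=8: queue=[D,B] q_used=0 → run D
t=9: queue=[D,B] q_used=1 → run D
t=10: queue=[B,D] q_used=0 → run B
t=11: queue=[B,D] q_used=1 → run B
t=12: queue=[D,B] q_used=0 → run D
t=13: queue=[D,B] q_used=1 → run D
t=14: queue=[B] q_used=0 → run B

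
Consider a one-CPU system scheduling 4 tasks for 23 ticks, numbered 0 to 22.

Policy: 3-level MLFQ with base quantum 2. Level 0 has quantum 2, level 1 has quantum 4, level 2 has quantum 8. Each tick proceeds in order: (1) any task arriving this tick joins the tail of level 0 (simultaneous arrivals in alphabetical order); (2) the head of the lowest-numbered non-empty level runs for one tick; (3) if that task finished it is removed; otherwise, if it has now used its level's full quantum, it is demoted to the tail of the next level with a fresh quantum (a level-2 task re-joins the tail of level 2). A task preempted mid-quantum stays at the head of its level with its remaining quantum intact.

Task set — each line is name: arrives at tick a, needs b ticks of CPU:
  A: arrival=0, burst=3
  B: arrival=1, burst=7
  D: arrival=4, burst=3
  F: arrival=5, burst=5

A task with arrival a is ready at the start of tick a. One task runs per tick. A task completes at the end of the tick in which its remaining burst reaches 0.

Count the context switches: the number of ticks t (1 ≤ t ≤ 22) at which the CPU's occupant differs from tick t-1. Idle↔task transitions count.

context switches = 9

t=0: L0/L1/L2 = A/-/- → run A
t=1: L0/L1/L2 = AB/-/- → run A
t=2: L0/L1/L2 = B/A/- → run B
t=3: L0/L1/L2 = B/A/- → run B
t=4: L0/L1/L2 = D/AB/- → run D
t=5: L0/L1/L2 = DF/AB/- → run D
t=6: L0/L1/L2 = F/ABD/- → run F
t=7: L0/L1/L2 = F/ABD/- → run F
t=8: L0/L1/L2 = -/ABDF/- → run A
t=9: L0/L1/L2 = -/BDF/- → run B
t=10: L0/L1/L2 = -/BDF/- → run B
t=11: L0/L1/L2 = -/BDF/- → run B
t=12: L0/L1/L2 = -/BDF/- → run B
t=13: L0/L1/L2 = -/DF/B → run D
t=14: L0/L1/L2 = -/F/B → run F
t=15: L0/L1/L2 = -/F/B → run F
t=16: L0/L1/L2 = -/F/B → run F
t=17: L0/L1/L2 = -/-/B → run B
t=18: (idle)
t=19: (idle)
t=20: (idle)
t=21: (idle)
t=22: (idle)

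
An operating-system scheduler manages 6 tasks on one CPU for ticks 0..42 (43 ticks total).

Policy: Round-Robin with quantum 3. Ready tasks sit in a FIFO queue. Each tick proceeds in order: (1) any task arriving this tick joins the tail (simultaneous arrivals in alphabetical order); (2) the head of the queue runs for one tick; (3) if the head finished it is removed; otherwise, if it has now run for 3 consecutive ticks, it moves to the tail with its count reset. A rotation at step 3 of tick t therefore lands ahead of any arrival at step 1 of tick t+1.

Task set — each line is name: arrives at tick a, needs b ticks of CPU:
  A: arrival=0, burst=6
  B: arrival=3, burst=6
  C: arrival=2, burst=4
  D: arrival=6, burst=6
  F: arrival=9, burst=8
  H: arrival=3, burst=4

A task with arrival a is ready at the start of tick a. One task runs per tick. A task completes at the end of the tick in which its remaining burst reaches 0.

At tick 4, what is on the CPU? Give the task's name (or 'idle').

t=0: queue=[A] q_used=0 → run A
t=1: queue=[A] q_used=1 → run A
t=2: queue=[A,C] q_used=2 → run A
t=3: queue=[C,A,B,H] q_used=0 → run C
t=4: queue=[C,A,B,H] q_used=1 → run C
t=5: queue=[C,A,B,H] q_used=2 → run C
t=6: queue=[A,B,H,C,D] q_used=0 → run A
t=7: queue=[A,B,H,C,D] q_used=1 → run A
t=8: queue=[A,B,H,C,D] q_used=2 → run A
t=9: queue=[B,H,C,D,F] q_used=0 → run B
t=10: queue=[B,H,C,D,F] q_used=1 → run B
t=11: queue=[B,H,C,D,F] q_used=2 → run B
t=12: queue=[H,C,D,F,B] q_used=0 → run H
t=13: queue=[H,C,D,F,B] q_used=1 → run H
t=14: queue=[H,C,D,F,B] q_used=2 → run H
t=15: queue=[C,D,F,B,H] q_used=0 → run C
t=16: queue=[D,F,B,H] q_used=0 → run D
t=17: queue=[D,F,B,H] q_used=1 → run D
t=18: queue=[D,F,B,H] q_used=2 → run D
t=19: queue=[F,B,H,D] q_used=0 → run F
t=20: queue=[F,B,H,D] q_used=1 → run F
t=21: queue=[F,B,H,D] q_used=2 → run F
t=22: queue=[B,H,D,F] q_used=0 → run B
t=23: queue=[B,H,D,F] q_used=1 → run B
t=24: queue=[B,H,D,F] q_used=2 → run B
t=25: queue=[H,D,F] q_used=0 → run H
t=26: queue=[D,F] q_used=0 → run D
t=27: queue=[D,F] q_used=1 → run D
t=28: queue=[D,F] q_used=2 → run D
t=29: queue=[F] q_used=0 → run F
t=30: queue=[F] q_used=1 → run F
t=31: queue=[F] q_used=2 → run F
t=32: queue=[F] q_used=0 → run F
t=33: queue=[F] q_used=1 → run F
t=34: (idle)
t=35: (idle)
t=36: (idle)
t=37: (idle)
t=38: (idle)
t=39: (idle)
t=40: (idle)
t=41: (idle)
t=42: (idle)

running at tick 4 = C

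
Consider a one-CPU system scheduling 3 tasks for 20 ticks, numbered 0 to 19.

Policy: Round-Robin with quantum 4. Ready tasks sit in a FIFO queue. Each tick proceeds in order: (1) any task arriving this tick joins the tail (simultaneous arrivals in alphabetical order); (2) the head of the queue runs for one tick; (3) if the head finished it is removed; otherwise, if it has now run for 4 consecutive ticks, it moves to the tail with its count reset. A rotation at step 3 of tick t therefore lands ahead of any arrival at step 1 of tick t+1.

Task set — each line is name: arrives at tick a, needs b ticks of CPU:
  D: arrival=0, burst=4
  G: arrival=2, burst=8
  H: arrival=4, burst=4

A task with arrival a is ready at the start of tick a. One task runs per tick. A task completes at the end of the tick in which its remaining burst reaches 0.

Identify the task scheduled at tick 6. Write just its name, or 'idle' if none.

running at tick 6 = G

t=0: queue=[D] q_used=0 → run D
t=1: queue=[D] q_used=1 → run D
t=2: queue=[D,G] q_used=2 → run D
t=3: queue=[D,G] q_used=3 → run D
t=4: queue=[G,H] q_used=0 → run G
t=5: queue=[G,H] q_used=1 → run G
t=6: queue=[G,H] q_used=2 → run G
t=7: queue=[G,H] q_used=3 → run G
t=8: queue=[H,G] q_used=0 → run H
t=9: queue=[H,G] q_used=1 → run H
t=10: queue=[H,G] q_used=2 → run H
t=11: queue=[H,G] q_used=3 → run H
t=12: queue=[G] q_used=0 → run G
t=13: queue=[G] q_used=1 → run G
t=14: queue=[G] q_used=2 → run G
t=15: queue=[G] q_used=3 → run G
t=16: (idle)
t=17: (idle)
t=18: (idle)
t=19: (idle)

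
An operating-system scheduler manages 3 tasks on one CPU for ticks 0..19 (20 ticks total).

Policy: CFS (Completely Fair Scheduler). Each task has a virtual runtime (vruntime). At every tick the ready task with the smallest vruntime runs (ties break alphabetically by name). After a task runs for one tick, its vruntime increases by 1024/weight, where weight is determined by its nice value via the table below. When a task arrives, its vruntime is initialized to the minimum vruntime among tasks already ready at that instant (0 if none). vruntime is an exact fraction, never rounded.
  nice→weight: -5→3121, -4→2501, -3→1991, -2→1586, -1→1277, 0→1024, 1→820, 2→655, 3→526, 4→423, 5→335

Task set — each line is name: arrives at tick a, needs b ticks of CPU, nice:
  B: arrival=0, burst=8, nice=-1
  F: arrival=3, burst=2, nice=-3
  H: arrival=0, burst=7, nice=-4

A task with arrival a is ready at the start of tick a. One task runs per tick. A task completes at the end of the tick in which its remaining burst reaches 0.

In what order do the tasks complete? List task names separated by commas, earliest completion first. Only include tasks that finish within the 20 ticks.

t=0: vr[B=0 H=0] → run B
t=1: vr[B=1024/1277 H=0] → run H
t=2: vr[B=1024/1277 H=1024/2501] → run H
t=3: vr[B=1024/1277 F=1024/1277 H=2048/2501] → run B
t=4: vr[B=2048/1277 F=1024/1277 H=2048/2501] → run F
t=5: vr[B=2048/1277 F=3346432/2542507 H=2048/2501] → run H
t=6: vr[B=2048/1277 F=3346432/2542507 H=3072/2501] → run H
t=7: vr[B=2048/1277 F=3346432/2542507 H=4096/2501] → run F
t=8: vr[B=2048/1277 H=4096/2501] → run B
t=9: vr[B=3072/1277 H=4096/2501] → run H
t=10: vr[B=3072/1277 H=5120/2501] → run H
t=11: vr[B=3072/1277 H=6144/2501] → run B
t=12: vr[B=4096/1277 H=6144/2501] → run H
t=13: vr[B=4096/1277] → run B
t=14: vr[B=5120/1277] → run B
t=15: vr[B=6144/1277] → run B
t=16: vr[B=7168/1277] → run B
t=17: (idle)
t=18: (idle)
t=19: (idle)

completion order = F, H, B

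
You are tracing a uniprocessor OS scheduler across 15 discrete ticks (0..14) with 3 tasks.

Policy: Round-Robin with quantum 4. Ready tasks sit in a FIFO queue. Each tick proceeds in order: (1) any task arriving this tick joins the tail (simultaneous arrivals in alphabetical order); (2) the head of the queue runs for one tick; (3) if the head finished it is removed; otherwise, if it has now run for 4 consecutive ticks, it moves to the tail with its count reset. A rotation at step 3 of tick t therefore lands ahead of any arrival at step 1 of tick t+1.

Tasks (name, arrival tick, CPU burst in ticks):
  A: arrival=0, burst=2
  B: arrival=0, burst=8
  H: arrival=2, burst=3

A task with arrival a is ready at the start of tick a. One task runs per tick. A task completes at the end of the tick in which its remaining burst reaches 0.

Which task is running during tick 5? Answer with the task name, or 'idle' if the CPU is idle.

running at tick 5 = B

t=0: queue=[A,B] q_used=0 → run A
t=1: queue=[A,B] q_used=1 → run A
t=2: queue=[B,H] q_used=0 → run B
t=3: queue=[B,H] q_used=1 → run B
t=4: queue=[B,H] q_used=2 → run B
t=5: queue=[B,H] q_used=3 → run B
t=6: queue=[H,B] q_used=0 → run H
t=7: queue=[H,B] q_used=1 → run H
t=8: queue=[H,B] q_used=2 → run H
t=9: queue=[B] q_used=0 → run B
t=10: queue=[B] q_used=1 → run B
t=11: queue=[B] q_used=2 → run B
t=12: queue=[B] q_used=3 → run B
t=13: (idle)
t=14: (idle)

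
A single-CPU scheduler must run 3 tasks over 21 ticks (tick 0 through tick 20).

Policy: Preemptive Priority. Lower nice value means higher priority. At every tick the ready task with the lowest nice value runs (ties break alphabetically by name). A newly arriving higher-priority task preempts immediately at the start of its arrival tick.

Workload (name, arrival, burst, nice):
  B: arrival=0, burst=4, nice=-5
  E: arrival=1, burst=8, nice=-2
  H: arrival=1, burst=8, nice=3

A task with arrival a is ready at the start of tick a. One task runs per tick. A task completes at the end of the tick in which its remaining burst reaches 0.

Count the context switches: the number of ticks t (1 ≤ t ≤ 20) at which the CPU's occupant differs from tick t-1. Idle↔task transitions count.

t=0: ready={B} → run B
t=1: ready={B,E,H} → run B
t=2: ready={B,E,H} → run B
t=3: ready={B,E,H} → run B
t=4: ready={E,H} → run E
t=5: ready={E,H} → run E
t=6: ready={E,H} → run E
t=7: ready={E,H} → run E
t=8: ready={E,H} → run E
t=9: ready={E,H} → run E
t=10: ready={E,H} → run E
t=11: ready={E,H} → run E
t=12: ready={H} → run H
t=13: ready={H} → run H
t=14: ready={H} → run H
t=15: ready={H} → run H
t=16: ready={H} → run H
t=17: ready={H} → run H
t=18: ready={H} → run H
t=19: ready={H} → run H
t=20: (idle)

context switches = 3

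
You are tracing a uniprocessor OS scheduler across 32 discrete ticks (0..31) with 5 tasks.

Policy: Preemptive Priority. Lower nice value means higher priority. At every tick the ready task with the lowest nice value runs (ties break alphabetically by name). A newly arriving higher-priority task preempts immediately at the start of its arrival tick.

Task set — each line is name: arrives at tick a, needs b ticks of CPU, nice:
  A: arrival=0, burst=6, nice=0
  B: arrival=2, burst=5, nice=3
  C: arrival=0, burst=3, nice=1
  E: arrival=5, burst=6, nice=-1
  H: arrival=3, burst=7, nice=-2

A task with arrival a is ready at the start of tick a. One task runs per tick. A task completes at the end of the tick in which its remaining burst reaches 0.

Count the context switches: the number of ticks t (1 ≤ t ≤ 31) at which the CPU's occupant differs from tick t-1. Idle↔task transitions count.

context switches = 6

t=0: ready={A,C} → run A
t=1: ready={A,C} → run A
t=2: ready={A,B,C} → run A
t=3: ready={A,B,C,H} → run H
t=4: ready={A,B,C,H} → run H
t=5: ready={A,B,C,E,H} → run H
t=6: ready={A,B,C,E,H} → run H
t=7: ready={A,B,C,E,H} → run H
t=8: ready={A,B,C,E,H} → run H
t=9: ready={A,B,C,E,H} → run H
t=10: ready={A,B,C,E} → run E
t=11: ready={A,B,C,E} → run E
t=12: ready={A,B,C,E} → run E
t=13: ready={A,B,C,E} → run E
t=14: ready={A,B,C,E} → run E
t=15: ready={A,B,C,E} → run E
t=16: ready={A,B,C} → run A
t=17: ready={A,B,C} → run A
t=18: ready={A,B,C} → run A
t=19: ready={B,C} → run C
t=20: ready={B,C} → run C
t=21: ready={B,C} → run C
t=22: ready={B} → run B
t=23: ready={B} → run B
t=24: ready={B} → run B
t=25: ready={B} → run B
t=26: ready={B} → run B
t=27: (idle)
t=28: (idle)
t=29: (idle)
t=30: (idle)
t=31: (idle)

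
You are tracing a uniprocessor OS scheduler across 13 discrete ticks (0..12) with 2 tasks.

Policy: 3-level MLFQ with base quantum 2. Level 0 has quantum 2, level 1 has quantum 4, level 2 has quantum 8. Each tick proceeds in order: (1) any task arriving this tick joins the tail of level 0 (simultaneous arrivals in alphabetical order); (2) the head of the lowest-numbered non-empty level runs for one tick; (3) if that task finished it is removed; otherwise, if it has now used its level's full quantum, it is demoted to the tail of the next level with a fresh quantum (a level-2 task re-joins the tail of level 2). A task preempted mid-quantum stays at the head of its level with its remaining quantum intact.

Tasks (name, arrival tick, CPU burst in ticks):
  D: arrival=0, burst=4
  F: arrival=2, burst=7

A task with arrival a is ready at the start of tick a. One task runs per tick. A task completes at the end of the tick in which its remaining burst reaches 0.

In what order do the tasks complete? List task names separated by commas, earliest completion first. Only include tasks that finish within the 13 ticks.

completion order = D, F

t=0: L0/L1/L2 = D/-/- → run D
t=1: L0/L1/L2 = D/-/- → run D
t=2: L0/L1/L2 = F/D/- → run F
t=3: L0/L1/L2 = F/D/- → run F
t=4: L0/L1/L2 = -/DF/- → run D
t=5: L0/L1/L2 = -/DF/- → run D
t=6: L0/L1/L2 = -/F/- → run F
t=7: L0/L1/L2 = -/F/- → run F
t=8: L0/L1/L2 = -/F/- → run F
t=9: L0/L1/L2 = -/F/- → run F
t=10: L0/L1/L2 = -/-/F → run F
t=11: (idle)
t=12: (idle)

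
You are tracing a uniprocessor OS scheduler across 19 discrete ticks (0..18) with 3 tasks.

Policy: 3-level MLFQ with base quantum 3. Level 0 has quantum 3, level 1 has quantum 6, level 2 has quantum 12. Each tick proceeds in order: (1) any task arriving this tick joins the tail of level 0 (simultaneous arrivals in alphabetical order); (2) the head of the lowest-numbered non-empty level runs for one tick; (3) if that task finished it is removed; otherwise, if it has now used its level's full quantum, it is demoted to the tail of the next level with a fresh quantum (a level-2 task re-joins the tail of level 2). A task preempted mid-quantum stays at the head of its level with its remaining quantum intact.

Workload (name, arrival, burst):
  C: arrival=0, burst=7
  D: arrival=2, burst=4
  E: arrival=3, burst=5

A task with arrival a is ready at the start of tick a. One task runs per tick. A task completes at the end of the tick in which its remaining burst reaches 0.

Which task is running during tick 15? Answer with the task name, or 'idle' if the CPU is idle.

running at tick 15 = E

t=0: L0/L1/L2 = C/-/- → run C
t=1: L0/L1/L2 = C/-/- → run C
t=2: L0/L1/L2 = CD/-/- → run C
t=3: L0/L1/L2 = DE/C/- → run D
t=4: L0/L1/L2 = DE/C/- → run D
t=5: L0/L1/L2 = DE/C/- → run D
t=6: L0/L1/L2 = E/CD/- → run E
t=7: L0/L1/L2 = E/CD/- → run E
t=8: L0/L1/L2 = E/CD/- → run E
t=9: L0/L1/L2 = -/CDE/- → run C
t=10: L0/L1/L2 = -/CDE/- → run C
t=11: L0/L1/L2 = -/CDE/- → run C
t=12: L0/L1/L2 = -/CDE/- → run C
t=13: L0/L1/L2 = -/DE/- → run D
t=14: L0/L1/L2 = -/E/- → run E
t=15: L0/L1/L2 = -/E/- → run E
t=16: (idle)
t=17: (idle)
t=18: (idle)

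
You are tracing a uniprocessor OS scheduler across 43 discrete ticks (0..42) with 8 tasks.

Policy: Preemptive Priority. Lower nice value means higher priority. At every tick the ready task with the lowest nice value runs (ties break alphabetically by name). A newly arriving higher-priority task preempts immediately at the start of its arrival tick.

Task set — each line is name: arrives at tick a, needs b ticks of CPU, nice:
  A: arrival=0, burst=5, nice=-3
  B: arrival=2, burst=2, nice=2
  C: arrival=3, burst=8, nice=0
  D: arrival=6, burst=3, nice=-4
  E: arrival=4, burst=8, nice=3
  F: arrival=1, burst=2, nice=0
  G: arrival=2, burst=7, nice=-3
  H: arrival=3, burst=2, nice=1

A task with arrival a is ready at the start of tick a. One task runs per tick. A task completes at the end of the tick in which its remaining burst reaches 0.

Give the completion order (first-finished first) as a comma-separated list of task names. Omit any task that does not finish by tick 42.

completion order = A, D, G, C, F, H, B, E

t=0: ready={A} → run A
t=1: ready={A,F} → run A
t=2: ready={A,B,F,G} → run A
t=3: ready={A,B,C,F,G,H} → run A
t=4: ready={A,B,C,E,F,G,H} → run A
t=5: ready={B,C,E,F,G,H} → run G
t=6: ready={B,C,D,E,F,G,H} → run D
t=7: ready={B,C,D,E,F,G,H} → run D
t=8: ready={B,C,D,E,F,G,H} → run D
t=9: ready={B,C,E,F,G,H} → run G
t=10: ready={B,C,E,F,G,H} → run G
t=11: ready={B,C,E,F,G,H} → run G
t=12: ready={B,C,E,F,G,H} → run G
t=13: ready={B,C,E,F,G,H} → run G
t=14: ready={B,C,E,F,G,H} → run G
t=15: ready={B,C,E,F,H} → run C
t=16: ready={B,C,E,F,H} → run C
t=17: ready={B,C,E,F,H} → run C
t=18: ready={B,C,E,F,H} → run C
t=19: ready={B,C,E,F,H} → run C
t=20: ready={B,C,E,F,H} → run C
t=21: ready={B,C,E,F,H} → run C
t=22: ready={B,C,E,F,H} → run C
t=23: ready={B,E,F,H} → run F
t=24: ready={B,E,F,H} → run F
t=25: ready={B,E,H} → run H
t=26: ready={B,E,H} → run H
t=27: ready={B,E} → run B
t=28: ready={B,E} → run B
t=29: ready={E} → run E
t=30: ready={E} → run E
t=31: ready={E} → run E
t=32: ready={E} → run E
t=33: ready={E} → run E
t=34: ready={E} → run E
t=35: ready={E} → run E
t=36: ready={E} → run E
t=37: (idle)
t=38: (idle)
t=39: (idle)
t=40: (idle)
t=41: (idle)
t=42: (idle)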